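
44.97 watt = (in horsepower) 44.97 watt = 44.97 W. 1 horsepower = 745.69987 W, so 44.97 W = 44.97 / 745.69987 = 0.060305763 horsepower ≈ 0.06031 horsepower (4 s.f.). Final answer: 0.06031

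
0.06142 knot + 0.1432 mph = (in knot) 1 knot = 0.51444444 m/s, so 0.06142 knot = 0.06142 * 0.51444444 = 0.031597178 m/s. 1 mph = 0.44704 m/s, so 0.1432 mph = 0.1432 * 0.44704 = 0.064016128 m/s. Sum: 0.031597178 + 0.064016128 = 0.095613306 m/s. 1 knot = 0.51444444 m/s, so 0.095613306 m/s = 0.095613306 / 0.51444444 = 0.1858574 knot ≈ 0.1859 knot (4 s.f.). Final answer: 0.1859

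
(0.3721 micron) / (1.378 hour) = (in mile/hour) 1 micron = 1e-06 m, so 0.3721 micron = 0.3721 * 1e-06 = 3.721e-07 m. 1 hour = 3600 s, so 1.378 hour = 1.378 * 3600 = 4960.8 s. Combine: 3.721e-07 m / 4960.8 s = 7.5008063e-11 m/s. 1 mile/hour = 0.44704 m/s, so 7.5008063e-11 m/s = 7.5008063e-11 / 0.44704 = 1.6778826e-10 mile/hour ≈ 1.678e-10 mile/hour (4 s.f.). Final answer: 1.678e-10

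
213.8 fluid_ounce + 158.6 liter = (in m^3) 0.1649. Check: 1 fluid_ounce = 2.957353e-05 m^3, so 213.8 fluid_ounce = 213.8 * 2.957353e-05 = 0.0063228206 m^3. 1 liter = 0.001 m^3, so 158.6 liter = 158.6 * 0.001 = 0.1586 m^3. Sum: 0.0063228206 + 0.1586 = 0.16492282 m^3. Result: 0.16492282 m^3 ≈ 0.1649 m^3 (4 s.f.).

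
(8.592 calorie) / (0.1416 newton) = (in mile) 1 calorie = 4.184 J, so 8.592 calorie = 8.592 * 4.184 = 35.948928 J. 0.1416 newton = 0.1416 N. Combine: 35.948928 J / 0.1416 N = 253.87661 m. 1 mile = 1609.344 m, so 253.87661 m = 253.87661 / 1609.344 = 0.15775161 mile ≈ 0.1578 mile (4 s.f.). Final answer: 0.1578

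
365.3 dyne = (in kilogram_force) 1 dyne = 1e-05 N, so 365.3 dyne = 365.3 * 1e-05 = 0.003653 N. 1 kilogram_force = 9.80665 N, so 0.003653 N = 0.003653 / 9.80665 = 0.00037250233 kilogram_force ≈ 0.0003725 kilogram_force (4 s.f.). Final answer: 0.0003725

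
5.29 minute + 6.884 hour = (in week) 1 minute = 60 s, so 5.29 minute = 5.29 * 60 = 317.4 s. 1 hour = 3600 s, so 6.884 hour = 6.884 * 3600 = 24782.4 s. Sum: 317.4 + 24782.4 = 25099.8 s. 1 week = 604800 s, so 25099.8 s = 25099.8 / 604800 = 0.041500992 week ≈ 0.0415 week (4 s.f.). Final answer: 0.0415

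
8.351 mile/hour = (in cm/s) 1 mile/hour = 0.44704 m/s, so 8.351 mile/hour = 8.351 * 0.44704 = 3.733231 m/s. 1 cm/s = 0.01 m/s, so 3.733231 m/s = 3.733231 / 0.01 = 373.3231 cm/s ≈ 373.3 cm/s (4 s.f.). Final answer: 373.3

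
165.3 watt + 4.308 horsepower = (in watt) 3378. Check: 165.3 watt = 165.3 W. 1 horsepower = 745.69987 W, so 4.308 horsepower = 4.308 * 745.69987 = 3212.475 W. Sum: 165.3 + 3212.475 = 3377.775 W. 3377.775 W = 3377.775 watt ≈ 3378 watt (4 s.f.).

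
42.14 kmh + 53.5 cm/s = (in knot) 23.79. Check: 1 kmh = 0.27777778 m/s, so 42.14 kmh = 42.14 * 0.27777778 = 11.705556 m/s. 1 cm/s = 0.01 m/s, so 53.5 cm/s = 53.5 * 0.01 = 0.535 m/s. Sum: 11.705556 + 0.535 = 12.240556 m/s. 1 knot = 0.51444444 m/s, so 12.240556 m/s = 12.240556 / 0.51444444 = 23.793737 knot ≈ 23.79 knot (4 s.f.).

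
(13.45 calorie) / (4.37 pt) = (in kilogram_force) 1 calorie = 4.184 J, so 13.45 calorie = 13.45 * 4.184 = 56.2748 J. 1 pt = 0.00035277778 m, so 4.37 pt = 4.37 * 0.00035277778 = 0.0015416389 m. Combine: 56.2748 J / 0.0015416389 m = 36503.231 N. 1 kilogram_force = 9.80665 N, so 36503.231 N = 36503.231 / 9.80665 = 3722.2936 kilogram_force ≈ 3722 kilogram_force (4 s.f.). Final answer: 3722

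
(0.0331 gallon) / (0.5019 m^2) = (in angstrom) 1 gallon = 0.0037854118 m^3, so 0.0331 gallon = 0.0331 * 0.0037854118 = 0.00012529713 m^3. 0.5019 m^2 is already in m^2. Combine: 0.00012529713 m^3 / 0.5019 m^2 = 0.00024964561 m. 1 angstrom = 1e-10 m, so 0.00024964561 m = 0.00024964561 / 1e-10 = 2496456.1 angstrom ≈ 2.496e+06 angstrom (4 s.f.). Final answer: 2.496e+06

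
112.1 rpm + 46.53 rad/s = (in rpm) 556.4. Check: 1 rpm = 0.10471976 rad/s, so 112.1 rpm = 112.1 * 0.10471976 = 11.739085 rad/s. 46.53 rad/s is already in rad/s. Sum: 11.739085 + 46.53 = 58.269085 rad/s. 1 rpm = 0.10471976 rad/s, so 58.269085 rad/s = 58.269085 / 0.10471976 = 556.42877 rpm ≈ 556.4 rpm (4 s.f.).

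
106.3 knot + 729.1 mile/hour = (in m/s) 1 knot = 0.51444444 m/s, so 106.3 knot = 106.3 * 0.51444444 = 54.685444 m/s. 1 mile/hour = 0.44704 m/s, so 729.1 mile/hour = 729.1 * 0.44704 = 325.93686 m/s. Sum: 54.685444 + 325.93686 = 380.62231 m/s. Result: 380.62231 m/s ≈ 380.6 m/s (4 s.f.). Final answer: 380.6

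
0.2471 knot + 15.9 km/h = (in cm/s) 454.4. Check: 1 knot = 0.51444444 m/s, so 0.2471 knot = 0.2471 * 0.51444444 = 0.12711922 m/s. 1 km/h = 0.27777778 m/s, so 15.9 km/h = 15.9 * 0.27777778 = 4.4166667 m/s. Sum: 0.12711922 + 4.4166667 = 4.5437859 m/s. 1 cm/s = 0.01 m/s, so 4.5437859 m/s = 4.5437859 / 0.01 = 454.37859 cm/s ≈ 454.4 cm/s (4 s.f.).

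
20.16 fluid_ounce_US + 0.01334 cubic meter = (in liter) 13.94. Check: 1 fluid_ounce_US = 2.957353e-05 m^3, so 20.16 fluid_ounce_US = 20.16 * 2.957353e-05 = 0.00059620236 m^3. 0.01334 cubic meter = 0.01334 m^3. Sum: 0.00059620236 + 0.01334 = 0.013936202 m^3. 1 liter = 0.001 m^3, so 0.013936202 m^3 = 0.013936202 / 0.001 = 13.936202 liter ≈ 13.94 liter (4 s.f.).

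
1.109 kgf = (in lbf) 1 kgf = 9.80665 N, so 1.109 kgf = 1.109 * 9.80665 = 10.875575 N. 1 lbf = 4.4482216 N, so 10.875575 N = 10.875575 / 4.4482216 = 2.4449265 lbf ≈ 2.445 lbf (4 s.f.). Final answer: 2.445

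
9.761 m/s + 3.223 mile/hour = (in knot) 9.761 m/s is already in m/s. 1 mile/hour = 0.44704 m/s, so 3.223 mile/hour = 3.223 * 0.44704 = 1.4408099 m/s. Sum: 9.761 + 1.4408099 = 11.20181 m/s. 1 knot = 0.51444444 m/s, so 11.20181 m/s = 11.20181 / 0.51444444 = 21.774577 knot ≈ 21.77 knot (4 s.f.). Final answer: 21.77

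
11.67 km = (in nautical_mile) 6.301. Check: 1 km = 1000 m, so 11.67 km = 11.67 * 1000 = 11670 m. 1 nautical_mile = 1852 m, so 11670 m = 11670 / 1852 = 6.3012959 nautical_mile ≈ 6.301 nautical_mile (4 s.f.).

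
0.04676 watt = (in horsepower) 0.04676 watt = 0.04676 W. 1 horsepower = 745.69987 W, so 0.04676 W = 0.04676 / 745.69987 = 6.2706193e-05 horsepower ≈ 6.271e-05 horsepower (4 s.f.). Final answer: 6.271e-05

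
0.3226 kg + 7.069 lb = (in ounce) 124.5. Check: 0.3226 kg is already in kg. 1 lb = 0.45359237 kg, so 7.069 lb = 7.069 * 0.45359237 = 3.2064445 kg. Sum: 0.3226 + 3.2064445 = 3.5290445 kg. 1 ounce = 0.028349523 kg, so 3.5290445 kg = 3.5290445 / 0.028349523 = 124.48338 ounce ≈ 124.5 ounce (4 s.f.).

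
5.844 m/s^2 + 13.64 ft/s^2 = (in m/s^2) 5.844 m/s^2 is already in m/s^2. 1 ft/s^2 = 0.3048 m/s^2, so 13.64 ft/s^2 = 13.64 * 0.3048 = 4.157472 m/s^2. Sum: 5.844 + 4.157472 = 10.001472 m/s^2. Result: 10.001472 m/s^2 ≈ 10 m/s^2 (4 s.f.). Final answer: 10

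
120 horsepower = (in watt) 1 horsepower = 745.69987 W, so 120 horsepower = 120 * 745.69987 = 89483.985 W. 89483.985 W = 89483.985 watt ≈ 8.948e+04 watt (4 s.f.). Final answer: 8.948e+04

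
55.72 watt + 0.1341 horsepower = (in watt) 155.7. Check: 55.72 watt = 55.72 W. 1 horsepower = 745.69987 W, so 0.1341 horsepower = 0.1341 * 745.69987 = 99.998353 W. Sum: 55.72 + 99.998353 = 155.71835 W. 155.71835 W = 155.71835 watt ≈ 155.7 watt (4 s.f.).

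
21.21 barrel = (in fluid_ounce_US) 1 barrel = 0.15898729 m^3, so 21.21 barrel = 21.21 * 0.15898729 = 3.3721205 m^3. 1 fluid_ounce_US = 2.957353e-05 m^3, so 3.3721205 m^3 = 3.3721205 / 2.957353e-05 = 114024.96 fluid_ounce_US ≈ 1.14e+05 fluid_ounce_US (4 s.f.). Final answer: 1.14e+05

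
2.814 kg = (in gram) 2814. Check: 1 gram = 0.001 kg, so 2.814 kg = 2.814 / 0.001 = 2814 gram.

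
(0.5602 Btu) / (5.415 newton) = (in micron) 1.091e+08. Check: 1 Btu = 1055.0559 J, so 0.5602 Btu = 0.5602 * 1055.0559 = 591.04229 J. 5.415 newton = 5.415 N. Combine: 591.04229 J / 5.415 N = 109.14908 m. 1 micron = 1e-06 m, so 109.14908 m = 109.14908 / 1e-06 = 1.0914908e+08 micron ≈ 1.091e+08 micron (4 s.f.).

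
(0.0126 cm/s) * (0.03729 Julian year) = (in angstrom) 1 cm/s = 0.01 m/s, so 0.0126 cm/s = 0.0126 * 0.01 = 0.000126 m/s. 1 Julian year = 31557600 s, so 0.03729 Julian year = 0.03729 * 31557600 = 1176782.9 s. Combine: 0.000126 m/s * 1176782.9 s = 148.27465 m. 1 angstrom = 1e-10 m, so 148.27465 m = 148.27465 / 1e-10 = 1.4827465e+12 angstrom ≈ 1.483e+12 angstrom (4 s.f.). Final answer: 1.483e+12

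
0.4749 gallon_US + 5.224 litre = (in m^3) 1 gallon_US = 0.0037854118 m^3, so 0.4749 gallon_US = 0.4749 * 0.0037854118 = 0.0017976921 m^3. 1 litre = 0.001 m^3, so 5.224 litre = 5.224 * 0.001 = 0.005224 m^3. Sum: 0.0017976921 + 0.005224 = 0.0070216921 m^3. Result: 0.0070216921 m^3 ≈ 0.007022 m^3 (4 s.f.). Final answer: 0.007022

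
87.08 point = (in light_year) 1 point = 0.00035277778 m, so 87.08 point = 87.08 * 0.00035277778 = 0.030719889 m. 1 light_year = 9.4607305e+15 m, so 0.030719889 m = 0.030719889 / 9.4607305e+15 = 3.2470948e-18 light_year ≈ 3.247e-18 light_year (4 s.f.). Final answer: 3.247e-18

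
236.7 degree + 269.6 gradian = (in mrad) 1 degree = 0.017453293 rad, so 236.7 degree = 236.7 * 0.017453293 = 4.1311943 rad. 1 gradian = 0.015707963 rad, so 269.6 gradian = 269.6 * 0.015707963 = 4.2348669 rad. Sum: 4.1311943 + 4.2348669 = 8.3660612 rad. 1 mrad = 0.001 rad, so 8.3660612 rad = 8.3660612 / 0.001 = 8366.0612 mrad ≈ 8366 mrad (4 s.f.). Final answer: 8366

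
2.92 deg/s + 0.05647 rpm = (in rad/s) 1 deg/s = 0.017453293 rad/s, so 2.92 deg/s = 2.92 * 0.017453293 = 0.050963614 rad/s. 1 rpm = 0.10471976 rad/s, so 0.05647 rpm = 0.05647 * 0.10471976 = 0.0059135246 rad/s. Sum: 0.050963614 + 0.0059135246 = 0.056877139 rad/s. Result: 0.056877139 rad/s ≈ 0.05688 rad/s (4 s.f.). Final answer: 0.05688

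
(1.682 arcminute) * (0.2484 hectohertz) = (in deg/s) 1 arcminute = 0.00029088821 rad, so 1.682 arcminute = 1.682 * 0.00029088821 = 0.00048927397 rad. 1 hectohertz = 100 Hz, so 0.2484 hectohertz = 0.2484 * 100 = 24.84 Hz. Combine: 0.00048927397 rad * 24.84 Hz = 0.012153565 rad/s. 1 deg/s = 0.017453293 rad/s, so 0.012153565 rad/s = 0.012153565 / 0.017453293 = 0.696348 deg/s ≈ 0.6963 deg/s (4 s.f.). Final answer: 0.6963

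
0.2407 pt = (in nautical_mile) 1 pt = 0.00035277778 m, so 0.2407 pt = 0.2407 * 0.00035277778 = 8.4913611e-05 m. 1 nautical_mile = 1852 m, so 8.4913611e-05 m = 8.4913611e-05 / 1852 = 4.5849682e-08 nautical_mile ≈ 4.585e-08 nautical_mile (4 s.f.). Final answer: 4.585e-08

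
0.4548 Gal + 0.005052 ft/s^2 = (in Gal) 1 Gal = 0.01 m/s^2, so 0.4548 Gal = 0.4548 * 0.01 = 0.004548 m/s^2. 1 ft/s^2 = 0.3048 m/s^2, so 0.005052 ft/s^2 = 0.005052 * 0.3048 = 0.0015398496 m/s^2. Sum: 0.004548 + 0.0015398496 = 0.0060878496 m/s^2. 1 Gal = 0.01 m/s^2, so 0.0060878496 m/s^2 = 0.0060878496 / 0.01 = 0.60878496 Gal ≈ 0.6088 Gal (4 s.f.). Final answer: 0.6088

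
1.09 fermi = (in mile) 6.773e-19. Check: 1 fermi = 1e-15 m, so 1.09 fermi = 1.09 * 1e-15 = 1.09e-15 m. 1 mile = 1609.344 m, so 1.09e-15 m = 1.09e-15 / 1609.344 = 6.772946e-19 mile ≈ 6.773e-19 mile (4 s.f.).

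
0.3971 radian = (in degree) 0.3971 radian = 0.3971 rad. 1 degree = 0.017453293 rad, so 0.3971 rad = 0.3971 / 0.017453293 = 22.752154 degree ≈ 22.75 degree (4 s.f.). Final answer: 22.75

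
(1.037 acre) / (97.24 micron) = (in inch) 1 acre = 4046.8564 m^2, so 1.037 acre = 1.037 * 4046.8564 = 4196.5901 m^2. 1 micron = 1e-06 m, so 97.24 micron = 97.24 * 1e-06 = 9.724e-05 m. Combine: 4196.5901 m^2 / 9.724e-05 m = 43157035 m. 1 inch = 0.0254 m, so 43157035 m = 43157035 / 0.0254 = 1.6990959e+09 inch ≈ 1.699e+09 inch (4 s.f.). Final answer: 1.699e+09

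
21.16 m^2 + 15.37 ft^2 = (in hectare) 21.16 m^2 is already in m^2. 1 ft^2 = 0.09290304 m^2, so 15.37 ft^2 = 15.37 * 0.09290304 = 1.4279197 m^2. Sum: 21.16 + 1.4279197 = 22.58792 m^2. 1 hectare = 10000 m^2, so 22.58792 m^2 = 22.58792 / 10000 = 0.002258792 hectare ≈ 0.002259 hectare (4 s.f.). Final answer: 0.002259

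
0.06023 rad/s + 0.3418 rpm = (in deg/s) 5.502. Check: 0.06023 rad/s is already in rad/s. 1 rpm = 0.10471976 rad/s, so 0.3418 rpm = 0.3418 * 0.10471976 = 0.035793212 rad/s. Sum: 0.06023 + 0.035793212 = 0.096023212 rad/s. 1 deg/s = 0.017453293 rad/s, so 0.096023212 rad/s = 0.096023212 / 0.017453293 = 5.5017248 deg/s ≈ 5.502 deg/s (4 s.f.).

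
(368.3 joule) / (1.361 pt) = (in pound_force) 368.3 joule = 368.3 J. 1 pt = 0.00035277778 m, so 1.361 pt = 1.361 * 0.00035277778 = 0.00048013056 m. Combine: 368.3 J / 0.00048013056 m = 767083.03 N. 1 pound_force = 4.4482216 N, so 767083.03 N = 767083.03 / 4.4482216 = 172447.12 pound_force ≈ 1.724e+05 pound_force (4 s.f.). Final answer: 1.724e+05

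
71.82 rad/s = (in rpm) 685.8. Check: 1 rpm = 0.10471976 rad/s, so 71.82 rad/s = 71.82 / 0.10471976 = 685.83048 rpm ≈ 685.8 rpm (4 s.f.).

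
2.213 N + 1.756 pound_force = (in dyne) 2.213 N is already in N. 1 pound_force = 4.4482216 N, so 1.756 pound_force = 1.756 * 4.4482216 = 7.8110772 N. Sum: 2.213 + 7.8110772 = 10.024077 N. 1 dyne = 1e-05 N, so 10.024077 N = 10.024077 / 1e-05 = 1002407.7 dyne ≈ 1.002e+06 dyne (4 s.f.). Final answer: 1.002e+06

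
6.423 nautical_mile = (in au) 7.952e-08. Check: 1 nautical_mile = 1852 m, so 6.423 nautical_mile = 6.423 * 1852 = 11895.396 m. 1 au = 1.4959787e+11 m, so 11895.396 m = 11895.396 / 1.4959787e+11 = 7.9515811e-08 au ≈ 7.952e-08 au (4 s.f.).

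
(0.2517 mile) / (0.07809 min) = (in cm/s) 1 mile = 1609.344 m, so 0.2517 mile = 0.2517 * 1609.344 = 405.07188 m. 1 min = 60 s, so 0.07809 min = 0.07809 * 60 = 4.6854 s. Combine: 405.07188 m / 4.6854 s = 86.454067 m/s. 1 cm/s = 0.01 m/s, so 86.454067 m/s = 86.454067 / 0.01 = 8645.4067 cm/s ≈ 8645 cm/s (4 s.f.). Final answer: 8645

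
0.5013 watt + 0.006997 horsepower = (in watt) 5.719. Check: 0.5013 watt = 0.5013 W. 1 horsepower = 745.69987 W, so 0.006997 horsepower = 0.006997 * 745.69987 = 5.217662 W. Sum: 0.5013 + 5.217662 = 5.718962 W. 5.718962 W = 5.718962 watt ≈ 5.719 watt (4 s.f.).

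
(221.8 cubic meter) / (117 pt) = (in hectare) 221.8 cubic meter = 221.8 m^3. 1 pt = 0.00035277778 m, so 117 pt = 117 * 0.00035277778 = 0.041275 m. Combine: 221.8 m^3 / 0.041275 m = 5373.7129 m^2. 1 hectare = 10000 m^2, so 5373.7129 m^2 = 5373.7129 / 10000 = 0.53737129 hectare ≈ 0.5374 hectare (4 s.f.). Final answer: 0.5374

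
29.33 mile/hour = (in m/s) 13.11. Check: 1 mile/hour = 0.44704 m/s, so 29.33 mile/hour = 29.33 * 0.44704 = 13.111683 m/s. Result: 13.111683 m/s ≈ 13.11 m/s (4 s.f.).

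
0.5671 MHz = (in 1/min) 3.403e+07. Check: 1 MHz = 1000000 Hz, so 0.5671 MHz = 0.5671 * 1000000 = 567100 Hz. 1 1/min = 0.016666667 Hz, so 567100 Hz = 567100 / 0.016666667 = 34026000 1/min ≈ 3.403e+07 1/min (4 s.f.).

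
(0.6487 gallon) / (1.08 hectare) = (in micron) 0.2274. Check: 1 gallon = 0.0037854118 m^3, so 0.6487 gallon = 0.6487 * 0.0037854118 = 0.0024555966 m^3. 1 hectare = 10000 m^2, so 1.08 hectare = 1.08 * 10000 = 10800 m^2. Combine: 0.0024555966 m^3 / 10800 m^2 = 2.2737006e-07 m. 1 micron = 1e-06 m, so 2.2737006e-07 m = 2.2737006e-07 / 1e-06 = 0.22737006 micron ≈ 0.2274 micron (4 s.f.).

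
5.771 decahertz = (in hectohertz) 0.5771. Check: 1 decahertz = 10 Hz, so 5.771 decahertz = 5.771 * 10 = 57.71 Hz. 1 hectohertz = 100 Hz, so 57.71 Hz = 57.71 / 100 = 0.5771 hectohertz.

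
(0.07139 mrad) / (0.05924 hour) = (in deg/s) 1.918e-05. Check: 1 mrad = 0.001 rad, so 0.07139 mrad = 0.07139 * 0.001 = 7.139e-05 rad. 1 hour = 3600 s, so 0.05924 hour = 0.05924 * 3600 = 213.264 s. Combine: 7.139e-05 rad / 213.264 s = 3.3474942e-07 rad/s. 1 deg/s = 0.017453293 rad/s, so 3.3474942e-07 rad/s = 3.3474942e-07 / 0.017453293 = 1.9179729e-05 deg/s ≈ 1.918e-05 deg/s (4 s.f.).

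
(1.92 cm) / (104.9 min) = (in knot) 1 cm = 0.01 m, so 1.92 cm = 1.92 * 0.01 = 0.0192 m. 1 min = 60 s, so 104.9 min = 104.9 * 60 = 6294 s. Combine: 0.0192 m / 6294 s = 3.0505243e-06 m/s. 1 knot = 0.51444444 m/s, so 3.0505243e-06 m/s = 3.0505243e-06 / 0.51444444 = 5.9297449e-06 knot ≈ 5.93e-06 knot (4 s.f.). Final answer: 5.93e-06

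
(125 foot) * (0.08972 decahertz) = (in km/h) 123.1. Check: 1 foot = 0.3048 m, so 125 foot = 125 * 0.3048 = 38.1 m. 1 decahertz = 10 Hz, so 0.08972 decahertz = 0.08972 * 10 = 0.8972 Hz. Combine: 38.1 m * 0.8972 Hz = 34.18332 m/s. 1 km/h = 0.27777778 m/s, so 34.18332 m/s = 34.18332 / 0.27777778 = 123.05995 km/h ≈ 123.1 km/h (4 s.f.).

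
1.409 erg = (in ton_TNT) 1 erg = 1e-07 J, so 1.409 erg = 1.409 * 1e-07 = 1.409e-07 J. 1 ton_TNT = 4.184e+09 J, so 1.409e-07 J = 1.409e-07 / 4.184e+09 = 3.3675908e-17 ton_TNT ≈ 3.368e-17 ton_TNT (4 s.f.). Final answer: 3.368e-17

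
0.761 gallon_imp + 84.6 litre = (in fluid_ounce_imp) 3099. Check: 1 gallon_imp = 0.00454609 m^3, so 0.761 gallon_imp = 0.761 * 0.00454609 = 0.0034595745 m^3. 1 litre = 0.001 m^3, so 84.6 litre = 84.6 * 0.001 = 0.0846 m^3. Sum: 0.0034595745 + 0.0846 = 0.088059574 m^3. 1 fluid_ounce_imp = 2.8413063e-05 m^3, so 0.088059574 m^3 = 0.088059574 / 2.8413063e-05 = 3099.2637 fluid_ounce_imp ≈ 3099 fluid_ounce_imp (4 s.f.).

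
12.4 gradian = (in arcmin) 669.6. Check: 1 gradian = 0.015707963 rad, so 12.4 gradian = 12.4 * 0.015707963 = 0.19477874 rad. 1 arcmin = 0.00029088821 rad, so 0.19477874 rad = 0.19477874 / 0.00029088821 = 669.6 arcmin.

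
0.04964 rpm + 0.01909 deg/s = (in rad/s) 1 rpm = 0.10471976 rad/s, so 0.04964 rpm = 0.04964 * 0.10471976 = 0.0051982886 rad/s. 1 deg/s = 0.017453293 rad/s, so 0.01909 deg/s = 0.01909 * 0.017453293 = 0.00033318335 rad/s. Sum: 0.0051982886 + 0.00033318335 = 0.005531472 rad/s. Result: 0.005531472 rad/s ≈ 0.005531 rad/s (4 s.f.). Final answer: 0.005531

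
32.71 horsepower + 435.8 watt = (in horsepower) 1 horsepower = 745.69987 W, so 32.71 horsepower = 32.71 * 745.69987 = 24391.843 W. 435.8 watt = 435.8 W. Sum: 24391.843 + 435.8 = 24827.643 W. 1 horsepower = 745.69987 W, so 24827.643 W = 24827.643 / 745.69987 = 33.294417 horsepower ≈ 33.29 horsepower (4 s.f.). Final answer: 33.29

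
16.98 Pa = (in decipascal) 1 decipascal = 0.1 Pa, so 16.98 Pa = 16.98 / 0.1 = 169.8 decipascal. Final answer: 169.8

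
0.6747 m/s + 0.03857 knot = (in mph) 1.554. Check: 0.6747 m/s is already in m/s. 1 knot = 0.51444444 m/s, so 0.03857 knot = 0.03857 * 0.51444444 = 0.019842122 m/s. Sum: 0.6747 + 0.019842122 = 0.69454212 m/s. 1 mph = 0.44704 m/s, so 0.69454212 m/s = 0.69454212 / 0.44704 = 1.5536465 mph ≈ 1.554 mph (4 s.f.).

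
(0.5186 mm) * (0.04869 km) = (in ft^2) 0.2718. Check: 1 mm = 0.001 m, so 0.5186 mm = 0.5186 * 0.001 = 0.0005186 m. 1 km = 1000 m, so 0.04869 km = 0.04869 * 1000 = 48.69 m. Combine: 0.0005186 m * 48.69 m = 0.025250634 m^2. 1 ft^2 = 0.09290304 m^2, so 0.025250634 m^2 = 0.025250634 / 0.09290304 = 0.27179556 ft^2 ≈ 0.2718 ft^2 (4 s.f.).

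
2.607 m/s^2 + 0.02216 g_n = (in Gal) 2.607 m/s^2 is already in m/s^2. 1 g_n = 9.80665 m/s^2, so 0.02216 g_n = 0.02216 * 9.80665 = 0.21731536 m/s^2. Sum: 2.607 + 0.21731536 = 2.8243154 m/s^2. 1 Gal = 0.01 m/s^2, so 2.8243154 m/s^2 = 2.8243154 / 0.01 = 282.43154 Gal ≈ 282.4 Gal (4 s.f.). Final answer: 282.4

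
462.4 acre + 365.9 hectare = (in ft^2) 5.953e+07. Check: 1 acre = 4046.8564 m^2, so 462.4 acre = 462.4 * 4046.8564 = 1871266.4 m^2. 1 hectare = 10000 m^2, so 365.9 hectare = 365.9 * 10000 = 3659000 m^2. Sum: 1871266.4 + 3659000 = 5530266.4 m^2. 1 ft^2 = 0.09290304 m^2, so 5530266.4 m^2 = 5530266.4 / 0.09290304 = 59527292 ft^2 ≈ 5.953e+07 ft^2 (4 s.f.).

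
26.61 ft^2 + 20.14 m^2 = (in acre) 0.005588. Check: 1 ft^2 = 0.09290304 m^2, so 26.61 ft^2 = 26.61 * 0.09290304 = 2.4721499 m^2. 20.14 m^2 is already in m^2. Sum: 2.4721499 + 20.14 = 22.61215 m^2. 1 acre = 4046.8564 m^2, so 22.61215 m^2 = 22.61215 / 4046.8564 = 0.0055875839 acre ≈ 0.005588 acre (4 s.f.).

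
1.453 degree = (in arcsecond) 5231. Check: 1 degree = 0.017453293 rad, so 1.453 degree = 1.453 * 0.017453293 = 0.025359634 rad. 1 arcsecond = 4.8481368e-06 rad, so 0.025359634 rad = 0.025359634 / 4.8481368e-06 = 5230.8 arcsecond ≈ 5231 arcsecond (4 s.f.).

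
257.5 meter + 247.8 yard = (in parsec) 257.5 meter = 257.5 m. 1 yard = 0.9144 m, so 247.8 yard = 247.8 * 0.9144 = 226.58832 m. Sum: 257.5 + 226.58832 = 484.08832 m. 1 parsec = 3.0856776e+16 m, so 484.08832 m = 484.08832 / 3.0856776e+16 = 1.5688234e-14 parsec ≈ 1.569e-14 parsec (4 s.f.). Final answer: 1.569e-14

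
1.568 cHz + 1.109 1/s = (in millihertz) 1 cHz = 0.01 Hz, so 1.568 cHz = 1.568 * 0.01 = 0.01568 Hz. 1.109 1/s = 1.109 Hz. Sum: 0.01568 + 1.109 = 1.12468 Hz. 1 millihertz = 0.001 Hz, so 1.12468 Hz = 1.12468 / 0.001 = 1124.68 millihertz ≈ 1125 millihertz (4 s.f.). Final answer: 1125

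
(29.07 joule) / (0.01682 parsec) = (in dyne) 5.601e-09. Check: 29.07 joule = 29.07 J. 1 parsec = 3.0856776e+16 m, so 0.01682 parsec = 0.01682 * 3.0856776e+16 = 5.1901097e+14 m. Combine: 29.07 J / 5.1901097e+14 m = 5.6010377e-14 N. 1 dyne = 1e-05 N, so 5.6010377e-14 N = 5.6010377e-14 / 1e-05 = 5.6010377e-09 dyne ≈ 5.601e-09 dyne (4 s.f.).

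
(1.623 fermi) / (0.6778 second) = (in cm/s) 1 fermi = 1e-15 m, so 1.623 fermi = 1.623 * 1e-15 = 1.623e-15 m. 0.6778 second = 0.6778 s. Combine: 1.623e-15 m / 0.6778 s = 2.3945117e-15 m/s. 1 cm/s = 0.01 m/s, so 2.3945117e-15 m/s = 2.3945117e-15 / 0.01 = 2.3945117e-13 cm/s ≈ 2.395e-13 cm/s (4 s.f.). Final answer: 2.395e-13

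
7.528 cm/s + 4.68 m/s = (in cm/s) 475.5. Check: 1 cm/s = 0.01 m/s, so 7.528 cm/s = 7.528 * 0.01 = 0.07528 m/s. 4.68 m/s is already in m/s. Sum: 0.07528 + 4.68 = 4.75528 m/s. 1 cm/s = 0.01 m/s, so 4.75528 m/s = 4.75528 / 0.01 = 475.528 cm/s ≈ 475.5 cm/s (4 s.f.).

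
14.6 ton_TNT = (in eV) 3.813e+29. Check: 1 ton_TNT = 4.184e+09 J, so 14.6 ton_TNT = 14.6 * 4.184e+09 = 6.10864e+10 J. 1 eV = 1.6021766e-19 J, so 6.10864e+10 J = 6.10864e+10 / 1.6021766e-19 = 3.8127132e+29 eV ≈ 3.813e+29 eV (4 s.f.).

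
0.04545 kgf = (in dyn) 4.457e+04. Check: 1 kgf = 9.80665 N, so 0.04545 kgf = 0.04545 * 9.80665 = 0.44571224 N. 1 dyn = 1e-05 N, so 0.44571224 N = 0.44571224 / 1e-05 = 44571.224 dyn ≈ 4.457e+04 dyn (4 s.f.).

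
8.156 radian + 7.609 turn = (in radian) 55.96. Check: 8.156 radian = 8.156 rad. 1 turn = 6.2831853 rad, so 7.609 turn = 7.609 * 6.2831853 = 47.808757 rad. Sum: 8.156 + 47.808757 = 55.964757 rad. 55.964757 rad = 55.964757 radian ≈ 55.96 radian (4 s.f.).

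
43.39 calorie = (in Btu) 1 calorie = 4.184 J, so 43.39 calorie = 43.39 * 4.184 = 181.54376 J. 1 Btu = 1055.0559 J, so 181.54376 J = 181.54376 / 1055.0559 = 0.17207028 Btu ≈ 0.1721 Btu (4 s.f.). Final answer: 0.1721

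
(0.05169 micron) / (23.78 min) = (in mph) 8.104e-11. Check: 1 micron = 1e-06 m, so 0.05169 micron = 0.05169 * 1e-06 = 5.169e-08 m. 1 min = 60 s, so 23.78 min = 23.78 * 60 = 1426.8 s. Combine: 5.169e-08 m / 1426.8 s = 3.6227923e-11 m/s. 1 mph = 0.44704 m/s, so 3.6227923e-11 m/s = 3.6227923e-11 / 0.44704 = 8.1039555e-11 mph ≈ 8.104e-11 mph (4 s.f.).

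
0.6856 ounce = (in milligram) 1.944e+04. Check: 1 ounce = 0.028349523 kg, so 0.6856 ounce = 0.6856 * 0.028349523 = 0.019436433 kg. 1 milligram = 1e-06 kg, so 0.019436433 kg = 0.019436433 / 1e-06 = 19436.433 milligram ≈ 1.944e+04 milligram (4 s.f.).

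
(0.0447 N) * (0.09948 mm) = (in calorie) 1.063e-06. Check: 0.0447 N is already in N. 1 mm = 0.001 m, so 0.09948 mm = 0.09948 * 0.001 = 9.948e-05 m. Combine: 0.0447 N * 9.948e-05 m = 4.446756e-06 J. 1 calorie = 4.184 J, so 4.446756e-06 J = 4.446756e-06 / 4.184 = 1.0628002e-06 calorie ≈ 1.063e-06 calorie (4 s.f.).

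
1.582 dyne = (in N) 1 dyne = 1e-05 N, so 1.582 dyne = 1.582 * 1e-05 = 1.582e-05 N. Result: 1.582e-05 N. Final answer: 1.582e-05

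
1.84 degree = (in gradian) 1 degree = 0.017453293 rad, so 1.84 degree = 1.84 * 0.017453293 = 0.032114058 rad. 1 gradian = 0.015707963 rad, so 0.032114058 rad = 0.032114058 / 0.015707963 = 2.0444444 gradian ≈ 2.044 gradian (4 s.f.). Final answer: 2.044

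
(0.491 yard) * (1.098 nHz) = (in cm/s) 1 yard = 0.9144 m, so 0.491 yard = 0.491 * 0.9144 = 0.4489704 m. 1 nHz = 1e-09 Hz, so 1.098 nHz = 1.098 * 1e-09 = 1.098e-09 Hz. Combine: 0.4489704 m * 1.098e-09 Hz = 4.929695e-10 m/s. 1 cm/s = 0.01 m/s, so 4.929695e-10 m/s = 4.929695e-10 / 0.01 = 4.929695e-08 cm/s ≈ 4.93e-08 cm/s (4 s.f.). Final answer: 4.93e-08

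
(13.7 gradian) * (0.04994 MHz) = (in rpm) 1.026e+05. Check: 1 gradian = 0.015707963 rad, so 13.7 gradian = 13.7 * 0.015707963 = 0.2151991 rad. 1 MHz = 1000000 Hz, so 0.04994 MHz = 0.04994 * 1000000 = 49940 Hz. Combine: 0.2151991 rad * 49940 Hz = 10747.043 rad/s. 1 rpm = 0.10471976 rad/s, so 10747.043 rad/s = 10747.043 / 0.10471976 = 102626.7 rpm ≈ 1.026e+05 rpm (4 s.f.).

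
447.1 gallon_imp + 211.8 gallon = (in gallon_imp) 623.5. Check: 1 gallon_imp = 0.00454609 m^3, so 447.1 gallon_imp = 447.1 * 0.00454609 = 2.0325568 m^3. 1 gallon = 0.0037854118 m^3, so 211.8 gallon = 211.8 * 0.0037854118 = 0.80175022 m^3. Sum: 2.0325568 + 0.80175022 = 2.8343071 m^3. 1 gallon_imp = 0.00454609 m^3, so 2.8343071 m^3 = 2.8343071 / 0.00454609 = 623.46039 gallon_imp ≈ 623.5 gallon_imp (4 s.f.).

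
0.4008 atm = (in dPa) 1 atm = 101325 Pa, so 0.4008 atm = 0.4008 * 101325 = 40611.06 Pa. 1 dPa = 0.1 Pa, so 40611.06 Pa = 40611.06 / 0.1 = 406110.6 dPa ≈ 4.061e+05 dPa (4 s.f.). Final answer: 4.061e+05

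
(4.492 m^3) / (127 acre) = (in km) 4.492 m^3 is already in m^3. 1 acre = 4046.8564 m^2, so 127 acre = 127 * 4046.8564 = 513950.77 m^2. Combine: 4.492 m^3 / 513950.77 m^2 = 8.7401368e-06 m. 1 km = 1000 m, so 8.7401368e-06 m = 8.7401368e-06 / 1000 = 8.7401368e-09 km ≈ 8.74e-09 km (4 s.f.). Final answer: 8.74e-09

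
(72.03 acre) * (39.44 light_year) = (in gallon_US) 1 acre = 4046.8564 m^2, so 72.03 acre = 72.03 * 4046.8564 = 291495.07 m^2. 1 light_year = 9.4607305e+15 m, so 39.44 light_year = 39.44 * 9.4607305e+15 = 3.7313121e+17 m. Combine: 291495.07 m^2 * 3.7313121e+17 m = 1.0876591e+23 m^3. 1 gallon_US = 0.0037854118 m^3, so 1.0876591e+23 m^3 = 1.0876591e+23 / 0.0037854118 = 2.8732913e+25 gallon_US ≈ 2.873e+25 gallon_US (4 s.f.). Final answer: 2.873e+25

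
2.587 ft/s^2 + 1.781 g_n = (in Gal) 1 ft/s^2 = 0.3048 m/s^2, so 2.587 ft/s^2 = 2.587 * 0.3048 = 0.7885176 m/s^2. 1 g_n = 9.80665 m/s^2, so 1.781 g_n = 1.781 * 9.80665 = 17.465644 m/s^2. Sum: 0.7885176 + 17.465644 = 18.254161 m/s^2. 1 Gal = 0.01 m/s^2, so 18.254161 m/s^2 = 18.254161 / 0.01 = 1825.4161 Gal ≈ 1825 Gal (4 s.f.). Final answer: 1825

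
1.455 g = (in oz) 0.05132. Check: 1 g = 0.001 kg, so 1.455 g = 1.455 * 0.001 = 0.001455 kg. 1 oz = 0.028349523 kg, so 0.001455 kg = 0.001455 / 0.028349523 = 0.051323615 oz ≈ 0.05132 oz (4 s.f.).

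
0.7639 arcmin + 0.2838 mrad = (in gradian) 1 arcmin = 0.00029088821 rad, so 0.7639 arcmin = 0.7639 * 0.00029088821 = 0.0002222095 rad. 1 mrad = 0.001 rad, so 0.2838 mrad = 0.2838 * 0.001 = 0.0002838 rad. Sum: 0.0002222095 + 0.0002838 = 0.0005060095 rad. 1 gradian = 0.015707963 rad, so 0.0005060095 rad = 0.0005060095 / 0.015707963 = 0.032213565 gradian ≈ 0.03221 gradian (4 s.f.). Final answer: 0.03221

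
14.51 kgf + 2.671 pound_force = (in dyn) 1.542e+07. Check: 1 kgf = 9.80665 N, so 14.51 kgf = 14.51 * 9.80665 = 142.29449 N. 1 pound_force = 4.4482216 N, so 2.671 pound_force = 2.671 * 4.4482216 = 11.8812 N. Sum: 142.29449 + 11.8812 = 154.17569 N. 1 dyn = 1e-05 N, so 154.17569 N = 154.17569 / 1e-05 = 15417569 dyn ≈ 1.542e+07 dyn (4 s.f.).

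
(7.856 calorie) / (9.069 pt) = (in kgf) 1 calorie = 4.184 J, so 7.856 calorie = 7.856 * 4.184 = 32.869504 J. 1 pt = 0.00035277778 m, so 9.069 pt = 9.069 * 0.00035277778 = 0.0031993417 m. Combine: 32.869504 J / 0.0031993417 m = 10273.834 N. 1 kgf = 9.80665 N, so 10273.834 N = 10273.834 / 9.80665 = 1047.6395 kgf ≈ 1048 kgf (4 s.f.). Final answer: 1048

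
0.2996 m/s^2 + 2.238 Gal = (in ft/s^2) 0.2996 m/s^2 is already in m/s^2. 1 Gal = 0.01 m/s^2, so 2.238 Gal = 2.238 * 0.01 = 0.02238 m/s^2. Sum: 0.2996 + 0.02238 = 0.32198 m/s^2. 1 ft/s^2 = 0.3048 m/s^2, so 0.32198 m/s^2 = 0.32198 / 0.3048 = 1.0563648 ft/s^2 ≈ 1.056 ft/s^2 (4 s.f.). Final answer: 1.056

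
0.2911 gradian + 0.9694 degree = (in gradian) 1 gradian = 0.015707963 rad, so 0.2911 gradian = 0.2911 * 0.015707963 = 0.0045725881 rad. 1 degree = 0.017453293 rad, so 0.9694 degree = 0.9694 * 0.017453293 = 0.016919222 rad. Sum: 0.0045725881 + 0.016919222 = 0.02149181 rad. 1 gradian = 0.015707963 rad, so 0.02149181 rad = 0.02149181 / 0.015707963 = 1.3682111 gradian ≈ 1.368 gradian (4 s.f.). Final answer: 1.368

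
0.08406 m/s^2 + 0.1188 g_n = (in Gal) 124.9. Check: 0.08406 m/s^2 is already in m/s^2. 1 g_n = 9.80665 m/s^2, so 0.1188 g_n = 0.1188 * 9.80665 = 1.16503 m/s^2. Sum: 0.08406 + 1.16503 = 1.24909 m/s^2. 1 Gal = 0.01 m/s^2, so 1.24909 m/s^2 = 1.24909 / 0.01 = 124.909 Gal ≈ 124.9 Gal (4 s.f.).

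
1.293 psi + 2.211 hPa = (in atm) 0.09017. Check: 1 psi = 6894.7573 Pa, so 1.293 psi = 1.293 * 6894.7573 = 8914.9212 Pa. 1 hPa = 100 Pa, so 2.211 hPa = 2.211 * 100 = 221.1 Pa. Sum: 8914.9212 + 221.1 = 9136.0212 Pa. 1 atm = 101325 Pa, so 9136.0212 Pa = 9136.0212 / 101325 = 0.090165519 atm ≈ 0.09017 atm (4 s.f.).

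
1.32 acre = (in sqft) 5.75e+04. Check: 1 acre = 4046.8564 m^2, so 1.32 acre = 1.32 * 4046.8564 = 5341.8505 m^2. 1 sqft = 0.09290304 m^2, so 5341.8505 m^2 = 5341.8505 / 0.09290304 = 57499.2 sqft ≈ 5.75e+04 sqft (4 s.f.).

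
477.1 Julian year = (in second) 1.506e+10. Check: 1 Julian year = 31557600 s, so 477.1 Julian year = 477.1 * 31557600 = 1.5056131e+10 s. 1.5056131e+10 s = 1.5056131e+10 second ≈ 1.506e+10 second (4 s.f.).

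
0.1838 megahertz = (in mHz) 1 megahertz = 1000000 Hz, so 0.1838 megahertz = 0.1838 * 1000000 = 183800 Hz. 1 mHz = 0.001 Hz, so 183800 Hz = 183800 / 0.001 = 1.838e+08 mHz. Final answer: 1.838e+08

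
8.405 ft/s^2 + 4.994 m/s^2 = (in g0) 1 ft/s^2 = 0.3048 m/s^2, so 8.405 ft/s^2 = 8.405 * 0.3048 = 2.561844 m/s^2. 4.994 m/s^2 is already in m/s^2. Sum: 2.561844 + 4.994 = 7.555844 m/s^2. 1 g0 = 9.80665 m/s^2, so 7.555844 m/s^2 = 7.555844 / 9.80665 = 0.77048166 g0 ≈ 0.7705 g0 (4 s.f.). Final answer: 0.7705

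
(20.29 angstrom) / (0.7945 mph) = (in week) 1 angstrom = 1e-10 m, so 20.29 angstrom = 20.29 * 1e-10 = 2.029e-09 m. 1 mph = 0.44704 m/s, so 0.7945 mph = 0.7945 * 0.44704 = 0.35517328 m/s. Combine: 2.029e-09 m / 0.35517328 m/s = 5.7127045e-09 s. 1 week = 604800 s, so 5.7127045e-09 s = 5.7127045e-09 / 604800 = 9.4456093e-15 week ≈ 9.446e-15 week (4 s.f.). Final answer: 9.446e-15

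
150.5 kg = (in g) 1.505e+05. Check: 1 g = 0.001 kg, so 150.5 kg = 150.5 / 0.001 = 150500 g ≈ 1.505e+05 g (4 s.f.).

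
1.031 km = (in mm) 1.031e+06. Check: 1 km = 1000 m, so 1.031 km = 1.031 * 1000 = 1031 m. 1 mm = 0.001 m, so 1031 m = 1031 / 0.001 = 1031000 mm ≈ 1.031e+06 mm (4 s.f.).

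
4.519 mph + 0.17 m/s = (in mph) 1 mph = 0.44704 m/s, so 4.519 mph = 4.519 * 0.44704 = 2.0201738 m/s. 0.17 m/s is already in m/s. Sum: 2.0201738 + 0.17 = 2.1901738 m/s. 1 mph = 0.44704 m/s, so 2.1901738 m/s = 2.1901738 / 0.44704 = 4.8992792 mph ≈ 4.899 mph (4 s.f.). Final answer: 4.899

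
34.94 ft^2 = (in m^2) 3.246. Check: 1 ft^2 = 0.09290304 m^2, so 34.94 ft^2 = 34.94 * 0.09290304 = 3.2460322 m^2. Result: 3.2460322 m^2 ≈ 3.246 m^2 (4 s.f.).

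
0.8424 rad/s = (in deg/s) 1 deg/s = 0.017453293 rad/s, so 0.8424 rad/s = 0.8424 / 0.017453293 = 48.265965 deg/s ≈ 48.27 deg/s (4 s.f.). Final answer: 48.27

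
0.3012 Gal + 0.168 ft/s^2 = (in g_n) 1 Gal = 0.01 m/s^2, so 0.3012 Gal = 0.3012 * 0.01 = 0.003012 m/s^2. 1 ft/s^2 = 0.3048 m/s^2, so 0.168 ft/s^2 = 0.168 * 0.3048 = 0.0512064 m/s^2. Sum: 0.003012 + 0.0512064 = 0.0542184 m/s^2. 1 g_n = 9.80665 m/s^2, so 0.0542184 m/s^2 = 0.0542184 / 9.80665 = 0.0055287382 g_n ≈ 0.005529 g_n (4 s.f.). Final answer: 0.005529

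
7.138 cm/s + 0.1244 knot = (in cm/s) 1 cm/s = 0.01 m/s, so 7.138 cm/s = 7.138 * 0.01 = 0.07138 m/s. 1 knot = 0.51444444 m/s, so 0.1244 knot = 0.1244 * 0.51444444 = 0.063996889 m/s. Sum: 0.07138 + 0.063996889 = 0.13537689 m/s. 1 cm/s = 0.01 m/s, so 0.13537689 m/s = 0.13537689 / 0.01 = 13.537689 cm/s ≈ 13.54 cm/s (4 s.f.). Final answer: 13.54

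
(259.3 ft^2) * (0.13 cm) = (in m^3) 0.03132. Check: 1 ft^2 = 0.09290304 m^2, so 259.3 ft^2 = 259.3 * 0.09290304 = 24.089758 m^2. 1 cm = 0.01 m, so 0.13 cm = 0.13 * 0.01 = 0.0013 m. Combine: 24.089758 m^2 * 0.0013 m = 0.031316686 m^3. Result: 0.031316686 m^3 ≈ 0.03132 m^3 (4 s.f.).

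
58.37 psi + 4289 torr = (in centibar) 974.3. Check: 1 psi = 6894.7573 Pa, so 58.37 psi = 58.37 * 6894.7573 = 402446.98 Pa. 1 torr = 133.32237 Pa, so 4289 torr = 4289 * 133.32237 = 571819.64 Pa. Sum: 402446.98 + 571819.64 = 974266.62 Pa. 1 centibar = 1000 Pa, so 974266.62 Pa = 974266.62 / 1000 = 974.26662 centibar ≈ 974.3 centibar (4 s.f.).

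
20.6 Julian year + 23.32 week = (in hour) 1 Julian year = 31557600 s, so 20.6 Julian year = 20.6 * 31557600 = 6.5008656e+08 s. 1 week = 604800 s, so 23.32 week = 23.32 * 604800 = 14103936 s. Sum: 6.5008656e+08 + 14103936 = 6.641905e+08 s. 1 hour = 3600 s, so 6.641905e+08 s = 6.641905e+08 / 3600 = 184497.36 hour ≈ 1.845e+05 hour (4 s.f.). Final answer: 1.845e+05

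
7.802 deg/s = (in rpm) 1 deg/s = 0.017453293 rad/s, so 7.802 deg/s = 7.802 * 0.017453293 = 0.13617059 rad/s. 1 rpm = 0.10471976 rad/s, so 0.13617059 rad/s = 0.13617059 / 0.10471976 = 1.3003333 rpm ≈ 1.3 rpm (4 s.f.). Final answer: 1.3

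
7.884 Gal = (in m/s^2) 0.07884. Check: 1 Gal = 0.01 m/s^2, so 7.884 Gal = 7.884 * 0.01 = 0.07884 m/s^2. Result: 0.07884 m/s^2.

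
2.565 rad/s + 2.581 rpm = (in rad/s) 2.565 rad/s is already in rad/s. 1 rpm = 0.10471976 rad/s, so 2.581 rpm = 2.581 * 0.10471976 = 0.27028169 rad/s. Sum: 2.565 + 0.27028169 = 2.8352817 rad/s. Result: 2.8352817 rad/s ≈ 2.835 rad/s (4 s.f.). Final answer: 2.835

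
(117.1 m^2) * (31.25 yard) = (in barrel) 117.1 m^2 is already in m^2. 1 yard = 0.9144 m, so 31.25 yard = 31.25 * 0.9144 = 28.575 m. Combine: 117.1 m^2 * 28.575 m = 3346.1325 m^3. 1 barrel = 0.15898729 m^3, so 3346.1325 m^3 = 3346.1325 / 0.15898729 = 21046.54 barrel ≈ 2.105e+04 barrel (4 s.f.). Final answer: 2.105e+04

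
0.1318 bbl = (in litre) 1 bbl = 0.15898729 m^3, so 0.1318 bbl = 0.1318 * 0.15898729 = 0.020954525 m^3. 1 litre = 0.001 m^3, so 0.020954525 m^3 = 0.020954525 / 0.001 = 20.954525 litre ≈ 20.95 litre (4 s.f.). Final answer: 20.95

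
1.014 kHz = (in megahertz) 0.001014. Check: 1 kHz = 1000 Hz, so 1.014 kHz = 1.014 * 1000 = 1014 Hz. 1 megahertz = 1000000 Hz, so 1014 Hz = 1014 / 1000000 = 0.001014 megahertz.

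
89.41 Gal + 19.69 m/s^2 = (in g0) 1 Gal = 0.01 m/s^2, so 89.41 Gal = 89.41 * 0.01 = 0.8941 m/s^2. 19.69 m/s^2 is already in m/s^2. Sum: 0.8941 + 19.69 = 20.5841 m/s^2. 1 g0 = 9.80665 m/s^2, so 20.5841 m/s^2 = 20.5841 / 9.80665 = 2.098994 g0 ≈ 2.099 g0 (4 s.f.). Final answer: 2.099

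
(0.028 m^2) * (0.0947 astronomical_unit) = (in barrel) 2.495e+09. Check: 0.028 m^2 is already in m^2. 1 astronomical_unit = 1.4959787e+11 m, so 0.0947 astronomical_unit = 0.0947 * 1.4959787e+11 = 1.4166918e+10 m. Combine: 0.028 m^2 * 1.4166918e+10 m = 3.9667371e+08 m^3. 1 barrel = 0.15898729 m^3, so 3.9667371e+08 m^3 = 3.9667371e+08 / 0.15898729 = 2.4950026e+09 barrel ≈ 2.495e+09 barrel (4 s.f.).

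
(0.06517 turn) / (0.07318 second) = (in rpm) 53.43. Check: 1 turn = 6.2831853 rad, so 0.06517 turn = 0.06517 * 6.2831853 = 0.40947519 rad. 0.07318 second = 0.07318 s. Combine: 0.40947519 rad / 0.07318 s = 5.5954521 rad/s. 1 rpm = 0.10471976 rad/s, so 5.5954521 rad/s = 5.5954521 / 0.10471976 = 53.432632 rpm ≈ 53.43 rpm (4 s.f.).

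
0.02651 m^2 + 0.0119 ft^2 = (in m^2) 0.02651 m^2 is already in m^2. 1 ft^2 = 0.09290304 m^2, so 0.0119 ft^2 = 0.0119 * 0.09290304 = 0.0011055462 m^2. Sum: 0.02651 + 0.0011055462 = 0.027615546 m^2. Result: 0.027615546 m^2 ≈ 0.02762 m^2 (4 s.f.). Final answer: 0.02762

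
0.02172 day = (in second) 1877. Check: 1 day = 86400 s, so 0.02172 day = 0.02172 * 86400 = 1876.608 s. 1876.608 s = 1876.608 second ≈ 1877 second (4 s.f.).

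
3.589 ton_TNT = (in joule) 1.502e+10. Check: 1 ton_TNT = 4.184e+09 J, so 3.589 ton_TNT = 3.589 * 4.184e+09 = 1.5016376e+10 J. 1.5016376e+10 J = 1.5016376e+10 joule ≈ 1.502e+10 joule (4 s.f.).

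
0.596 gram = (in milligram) 1 gram = 0.001 kg, so 0.596 gram = 0.596 * 0.001 = 0.000596 kg. 1 milligram = 1e-06 kg, so 0.000596 kg = 0.000596 / 1e-06 = 596 milligram. Final answer: 596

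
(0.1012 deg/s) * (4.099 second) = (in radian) 1 deg/s = 0.017453293 rad/s, so 0.1012 deg/s = 0.1012 * 0.017453293 = 0.0017662732 rad/s. 4.099 second = 4.099 s. Combine: 0.0017662732 rad/s * 4.099 s = 0.0072399539 rad. 0.0072399539 rad = 0.0072399539 radian ≈ 0.00724 radian (4 s.f.). Final answer: 0.00724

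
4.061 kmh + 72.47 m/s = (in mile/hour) 164.6. Check: 1 kmh = 0.27777778 m/s, so 4.061 kmh = 4.061 * 0.27777778 = 1.1280556 m/s. 72.47 m/s is already in m/s. Sum: 1.1280556 + 72.47 = 73.598056 m/s. 1 mile/hour = 0.44704 m/s, so 73.598056 m/s = 73.598056 / 0.44704 = 164.63416 mile/hour ≈ 164.6 mile/hour (4 s.f.).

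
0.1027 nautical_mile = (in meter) 1 nautical_mile = 1852 m, so 0.1027 nautical_mile = 0.1027 * 1852 = 190.2004 m. 190.2004 m = 190.2004 meter ≈ 190.2 meter (4 s.f.). Final answer: 190.2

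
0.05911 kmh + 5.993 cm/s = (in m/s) 1 kmh = 0.27777778 m/s, so 0.05911 kmh = 0.05911 * 0.27777778 = 0.016419444 m/s. 1 cm/s = 0.01 m/s, so 5.993 cm/s = 5.993 * 0.01 = 0.05993 m/s. Sum: 0.016419444 + 0.05993 = 0.076349444 m/s. Result: 0.076349444 m/s ≈ 0.07635 m/s (4 s.f.). Final answer: 0.07635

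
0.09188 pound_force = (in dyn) 1 pound_force = 4.4482216 N, so 0.09188 pound_force = 0.09188 * 4.4482216 = 0.4087026 N. 1 dyn = 1e-05 N, so 0.4087026 N = 0.4087026 / 1e-05 = 40870.26 dyn ≈ 4.087e+04 dyn (4 s.f.). Final answer: 4.087e+04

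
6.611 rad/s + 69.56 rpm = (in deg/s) 796.1. Check: 6.611 rad/s is already in rad/s. 1 rpm = 0.10471976 rad/s, so 69.56 rpm = 69.56 * 0.10471976 = 7.2843062 rad/s. Sum: 6.611 + 7.2843062 = 13.895306 rad/s. 1 deg/s = 0.017453293 rad/s, so 13.895306 rad/s = 13.895306 / 0.017453293 = 796.1424 deg/s ≈ 796.1 deg/s (4 s.f.).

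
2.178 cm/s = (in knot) 0.04234. Check: 1 cm/s = 0.01 m/s, so 2.178 cm/s = 2.178 * 0.01 = 0.02178 m/s. 1 knot = 0.51444444 m/s, so 0.02178 m/s = 0.02178 / 0.51444444 = 0.042336933 knot ≈ 0.04234 knot (4 s.f.).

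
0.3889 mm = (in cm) 1 mm = 0.001 m, so 0.3889 mm = 0.3889 * 0.001 = 0.0003889 m. 1 cm = 0.01 m, so 0.0003889 m = 0.0003889 / 0.01 = 0.03889 cm. Final answer: 0.03889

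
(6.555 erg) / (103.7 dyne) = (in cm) 1 erg = 1e-07 J, so 6.555 erg = 6.555 * 1e-07 = 6.555e-07 J. 1 dyne = 1e-05 N, so 103.7 dyne = 103.7 * 1e-05 = 0.001037 N. Combine: 6.555e-07 J / 0.001037 N = 0.00063211186 m. 1 cm = 0.01 m, so 0.00063211186 m = 0.00063211186 / 0.01 = 0.063211186 cm ≈ 0.06321 cm (4 s.f.). Final answer: 0.06321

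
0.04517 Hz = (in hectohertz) 1 hectohertz = 100 Hz, so 0.04517 Hz = 0.04517 / 100 = 0.0004517 hectohertz. Final answer: 0.0004517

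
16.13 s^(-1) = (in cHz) 1613. Check: 16.13 s^(-1) = 16.13 Hz. 1 cHz = 0.01 Hz, so 16.13 Hz = 16.13 / 0.01 = 1613 cHz.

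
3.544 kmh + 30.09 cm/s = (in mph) 2.875. Check: 1 kmh = 0.27777778 m/s, so 3.544 kmh = 3.544 * 0.27777778 = 0.98444444 m/s. 1 cm/s = 0.01 m/s, so 30.09 cm/s = 30.09 * 0.01 = 0.3009 m/s. Sum: 0.98444444 + 0.3009 = 1.2853444 m/s. 1 mph = 0.44704 m/s, so 1.2853444 m/s = 1.2853444 / 0.44704 = 2.8752336 mph ≈ 2.875 mph (4 s.f.).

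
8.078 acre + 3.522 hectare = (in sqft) 7.31e+05. Check: 1 acre = 4046.8564 m^2, so 8.078 acre = 8.078 * 4046.8564 = 32690.506 m^2. 1 hectare = 10000 m^2, so 3.522 hectare = 3.522 * 10000 = 35220 m^2. Sum: 32690.506 + 35220 = 67910.506 m^2. 1 sqft = 0.09290304 m^2, so 67910.506 m^2 = 67910.506 / 0.09290304 = 730982.6 sqft ≈ 7.31e+05 sqft (4 s.f.).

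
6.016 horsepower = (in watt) 4486. Check: 1 horsepower = 745.69987 W, so 6.016 horsepower = 6.016 * 745.69987 = 4486.1304 W. 4486.1304 W = 4486.1304 watt ≈ 4486 watt (4 s.f.).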